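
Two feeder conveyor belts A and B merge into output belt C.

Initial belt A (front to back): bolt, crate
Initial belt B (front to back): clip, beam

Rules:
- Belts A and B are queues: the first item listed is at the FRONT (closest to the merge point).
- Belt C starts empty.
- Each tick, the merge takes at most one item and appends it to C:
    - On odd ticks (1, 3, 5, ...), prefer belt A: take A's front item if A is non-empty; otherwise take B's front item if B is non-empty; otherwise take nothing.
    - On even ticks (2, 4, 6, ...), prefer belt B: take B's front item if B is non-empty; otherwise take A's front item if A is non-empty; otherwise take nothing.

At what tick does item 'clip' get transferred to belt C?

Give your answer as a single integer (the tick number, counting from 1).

Tick 1: prefer A, take bolt from A; A=[crate] B=[clip,beam] C=[bolt]
Tick 2: prefer B, take clip from B; A=[crate] B=[beam] C=[bolt,clip]

Answer: 2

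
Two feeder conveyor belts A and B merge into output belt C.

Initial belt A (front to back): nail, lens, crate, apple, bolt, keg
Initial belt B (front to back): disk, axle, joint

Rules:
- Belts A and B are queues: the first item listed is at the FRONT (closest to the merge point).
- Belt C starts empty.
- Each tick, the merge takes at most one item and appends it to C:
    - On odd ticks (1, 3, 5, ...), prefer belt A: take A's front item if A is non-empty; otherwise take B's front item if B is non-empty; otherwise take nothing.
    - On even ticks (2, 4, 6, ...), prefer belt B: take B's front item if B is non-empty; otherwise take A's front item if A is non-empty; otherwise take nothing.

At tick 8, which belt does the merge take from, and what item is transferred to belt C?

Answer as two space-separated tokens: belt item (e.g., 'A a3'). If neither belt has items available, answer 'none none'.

Tick 1: prefer A, take nail from A; A=[lens,crate,apple,bolt,keg] B=[disk,axle,joint] C=[nail]
Tick 2: prefer B, take disk from B; A=[lens,crate,apple,bolt,keg] B=[axle,joint] C=[nail,disk]
Tick 3: prefer A, take lens from A; A=[crate,apple,bolt,keg] B=[axle,joint] C=[nail,disk,lens]
Tick 4: prefer B, take axle from B; A=[crate,apple,bolt,keg] B=[joint] C=[nail,disk,lens,axle]
Tick 5: prefer A, take crate from A; A=[apple,bolt,keg] B=[joint] C=[nail,disk,lens,axle,crate]
Tick 6: prefer B, take joint from B; A=[apple,bolt,keg] B=[-] C=[nail,disk,lens,axle,crate,joint]
Tick 7: prefer A, take apple from A; A=[bolt,keg] B=[-] C=[nail,disk,lens,axle,crate,joint,apple]
Tick 8: prefer B, take bolt from A; A=[keg] B=[-] C=[nail,disk,lens,axle,crate,joint,apple,bolt]

Answer: A bolt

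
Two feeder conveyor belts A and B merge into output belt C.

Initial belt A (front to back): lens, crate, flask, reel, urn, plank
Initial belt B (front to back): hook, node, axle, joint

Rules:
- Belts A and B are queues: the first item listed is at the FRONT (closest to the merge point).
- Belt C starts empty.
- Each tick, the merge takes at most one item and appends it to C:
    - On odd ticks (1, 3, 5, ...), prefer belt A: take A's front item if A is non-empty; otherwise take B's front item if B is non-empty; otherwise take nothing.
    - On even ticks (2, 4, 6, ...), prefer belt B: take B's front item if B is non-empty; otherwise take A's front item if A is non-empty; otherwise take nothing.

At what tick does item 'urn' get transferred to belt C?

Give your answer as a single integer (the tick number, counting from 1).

Answer: 9

Derivation:
Tick 1: prefer A, take lens from A; A=[crate,flask,reel,urn,plank] B=[hook,node,axle,joint] C=[lens]
Tick 2: prefer B, take hook from B; A=[crate,flask,reel,urn,plank] B=[node,axle,joint] C=[lens,hook]
Tick 3: prefer A, take crate from A; A=[flask,reel,urn,plank] B=[node,axle,joint] C=[lens,hook,crate]
Tick 4: prefer B, take node from B; A=[flask,reel,urn,plank] B=[axle,joint] C=[lens,hook,crate,node]
Tick 5: prefer A, take flask from A; A=[reel,urn,plank] B=[axle,joint] C=[lens,hook,crate,node,flask]
Tick 6: prefer B, take axle from B; A=[reel,urn,plank] B=[joint] C=[lens,hook,crate,node,flask,axle]
Tick 7: prefer A, take reel from A; A=[urn,plank] B=[joint] C=[lens,hook,crate,node,flask,axle,reel]
Tick 8: prefer B, take joint from B; A=[urn,plank] B=[-] C=[lens,hook,crate,node,flask,axle,reel,joint]
Tick 9: prefer A, take urn from A; A=[plank] B=[-] C=[lens,hook,crate,node,flask,axle,reel,joint,urn]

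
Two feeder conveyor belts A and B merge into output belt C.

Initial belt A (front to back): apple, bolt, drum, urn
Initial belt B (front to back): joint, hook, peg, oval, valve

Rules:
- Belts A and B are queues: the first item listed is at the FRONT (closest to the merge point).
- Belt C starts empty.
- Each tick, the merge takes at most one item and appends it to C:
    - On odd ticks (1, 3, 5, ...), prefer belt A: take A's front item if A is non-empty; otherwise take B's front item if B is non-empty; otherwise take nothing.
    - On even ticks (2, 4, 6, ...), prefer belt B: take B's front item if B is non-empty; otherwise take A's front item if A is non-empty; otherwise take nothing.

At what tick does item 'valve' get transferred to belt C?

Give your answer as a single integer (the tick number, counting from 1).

Tick 1: prefer A, take apple from A; A=[bolt,drum,urn] B=[joint,hook,peg,oval,valve] C=[apple]
Tick 2: prefer B, take joint from B; A=[bolt,drum,urn] B=[hook,peg,oval,valve] C=[apple,joint]
Tick 3: prefer A, take bolt from A; A=[drum,urn] B=[hook,peg,oval,valve] C=[apple,joint,bolt]
Tick 4: prefer B, take hook from B; A=[drum,urn] B=[peg,oval,valve] C=[apple,joint,bolt,hook]
Tick 5: prefer A, take drum from A; A=[urn] B=[peg,oval,valve] C=[apple,joint,bolt,hook,drum]
Tick 6: prefer B, take peg from B; A=[urn] B=[oval,valve] C=[apple,joint,bolt,hook,drum,peg]
Tick 7: prefer A, take urn from A; A=[-] B=[oval,valve] C=[apple,joint,bolt,hook,drum,peg,urn]
Tick 8: prefer B, take oval from B; A=[-] B=[valve] C=[apple,joint,bolt,hook,drum,peg,urn,oval]
Tick 9: prefer A, take valve from B; A=[-] B=[-] C=[apple,joint,bolt,hook,drum,peg,urn,oval,valve]

Answer: 9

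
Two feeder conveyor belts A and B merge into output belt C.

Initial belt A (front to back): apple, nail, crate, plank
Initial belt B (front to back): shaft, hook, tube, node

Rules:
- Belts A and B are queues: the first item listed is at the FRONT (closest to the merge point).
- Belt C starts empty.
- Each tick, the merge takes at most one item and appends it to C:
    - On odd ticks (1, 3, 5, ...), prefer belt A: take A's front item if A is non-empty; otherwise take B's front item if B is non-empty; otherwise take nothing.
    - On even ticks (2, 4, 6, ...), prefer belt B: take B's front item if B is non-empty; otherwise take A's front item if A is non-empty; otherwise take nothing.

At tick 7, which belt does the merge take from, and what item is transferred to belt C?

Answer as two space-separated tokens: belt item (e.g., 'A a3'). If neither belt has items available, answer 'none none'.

Answer: A plank

Derivation:
Tick 1: prefer A, take apple from A; A=[nail,crate,plank] B=[shaft,hook,tube,node] C=[apple]
Tick 2: prefer B, take shaft from B; A=[nail,crate,plank] B=[hook,tube,node] C=[apple,shaft]
Tick 3: prefer A, take nail from A; A=[crate,plank] B=[hook,tube,node] C=[apple,shaft,nail]
Tick 4: prefer B, take hook from B; A=[crate,plank] B=[tube,node] C=[apple,shaft,nail,hook]
Tick 5: prefer A, take crate from A; A=[plank] B=[tube,node] C=[apple,shaft,nail,hook,crate]
Tick 6: prefer B, take tube from B; A=[plank] B=[node] C=[apple,shaft,nail,hook,crate,tube]
Tick 7: prefer A, take plank from A; A=[-] B=[node] C=[apple,shaft,nail,hook,crate,tube,plank]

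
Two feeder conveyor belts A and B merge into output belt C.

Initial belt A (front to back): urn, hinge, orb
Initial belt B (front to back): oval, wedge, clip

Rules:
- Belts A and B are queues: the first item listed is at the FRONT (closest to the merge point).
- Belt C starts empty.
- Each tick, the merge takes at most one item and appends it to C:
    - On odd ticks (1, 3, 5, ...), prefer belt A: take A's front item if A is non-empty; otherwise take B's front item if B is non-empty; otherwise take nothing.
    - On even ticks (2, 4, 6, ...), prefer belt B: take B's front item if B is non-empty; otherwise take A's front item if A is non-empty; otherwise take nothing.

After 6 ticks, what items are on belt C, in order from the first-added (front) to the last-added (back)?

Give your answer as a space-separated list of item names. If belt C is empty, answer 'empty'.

Tick 1: prefer A, take urn from A; A=[hinge,orb] B=[oval,wedge,clip] C=[urn]
Tick 2: prefer B, take oval from B; A=[hinge,orb] B=[wedge,clip] C=[urn,oval]
Tick 3: prefer A, take hinge from A; A=[orb] B=[wedge,clip] C=[urn,oval,hinge]
Tick 4: prefer B, take wedge from B; A=[orb] B=[clip] C=[urn,oval,hinge,wedge]
Tick 5: prefer A, take orb from A; A=[-] B=[clip] C=[urn,oval,hinge,wedge,orb]
Tick 6: prefer B, take clip from B; A=[-] B=[-] C=[urn,oval,hinge,wedge,orb,clip]

Answer: urn oval hinge wedge orb clip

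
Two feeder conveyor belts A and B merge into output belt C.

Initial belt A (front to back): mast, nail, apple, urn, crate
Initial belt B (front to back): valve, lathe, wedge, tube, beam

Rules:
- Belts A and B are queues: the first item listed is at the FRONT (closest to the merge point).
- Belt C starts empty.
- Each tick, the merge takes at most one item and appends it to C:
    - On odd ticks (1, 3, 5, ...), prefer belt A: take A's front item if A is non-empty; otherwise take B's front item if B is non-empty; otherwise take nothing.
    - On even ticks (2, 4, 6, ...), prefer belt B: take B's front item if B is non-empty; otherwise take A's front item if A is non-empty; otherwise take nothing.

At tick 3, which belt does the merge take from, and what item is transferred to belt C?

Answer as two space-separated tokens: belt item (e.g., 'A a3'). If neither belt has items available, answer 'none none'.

Tick 1: prefer A, take mast from A; A=[nail,apple,urn,crate] B=[valve,lathe,wedge,tube,beam] C=[mast]
Tick 2: prefer B, take valve from B; A=[nail,apple,urn,crate] B=[lathe,wedge,tube,beam] C=[mast,valve]
Tick 3: prefer A, take nail from A; A=[apple,urn,crate] B=[lathe,wedge,tube,beam] C=[mast,valve,nail]

Answer: A nail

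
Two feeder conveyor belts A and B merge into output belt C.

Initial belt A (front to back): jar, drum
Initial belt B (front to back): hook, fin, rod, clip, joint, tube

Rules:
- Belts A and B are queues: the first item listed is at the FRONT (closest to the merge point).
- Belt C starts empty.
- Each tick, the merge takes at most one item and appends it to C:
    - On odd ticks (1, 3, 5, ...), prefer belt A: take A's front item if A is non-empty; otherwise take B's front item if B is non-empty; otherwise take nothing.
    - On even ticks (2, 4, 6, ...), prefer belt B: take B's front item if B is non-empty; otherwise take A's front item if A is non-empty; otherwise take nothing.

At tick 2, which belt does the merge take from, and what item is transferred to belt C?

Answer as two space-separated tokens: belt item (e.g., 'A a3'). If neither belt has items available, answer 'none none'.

Answer: B hook

Derivation:
Tick 1: prefer A, take jar from A; A=[drum] B=[hook,fin,rod,clip,joint,tube] C=[jar]
Tick 2: prefer B, take hook from B; A=[drum] B=[fin,rod,clip,joint,tube] C=[jar,hook]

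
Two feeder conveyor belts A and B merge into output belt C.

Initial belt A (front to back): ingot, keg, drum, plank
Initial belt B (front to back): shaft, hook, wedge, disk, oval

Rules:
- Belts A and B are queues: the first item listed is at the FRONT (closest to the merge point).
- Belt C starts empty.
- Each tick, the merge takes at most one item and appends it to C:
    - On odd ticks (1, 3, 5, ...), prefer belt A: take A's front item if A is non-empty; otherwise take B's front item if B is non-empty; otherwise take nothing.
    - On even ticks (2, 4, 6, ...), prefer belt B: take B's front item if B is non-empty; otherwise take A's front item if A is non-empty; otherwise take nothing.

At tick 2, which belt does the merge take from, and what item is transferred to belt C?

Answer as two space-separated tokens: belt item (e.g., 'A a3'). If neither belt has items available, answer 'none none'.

Tick 1: prefer A, take ingot from A; A=[keg,drum,plank] B=[shaft,hook,wedge,disk,oval] C=[ingot]
Tick 2: prefer B, take shaft from B; A=[keg,drum,plank] B=[hook,wedge,disk,oval] C=[ingot,shaft]

Answer: B shaft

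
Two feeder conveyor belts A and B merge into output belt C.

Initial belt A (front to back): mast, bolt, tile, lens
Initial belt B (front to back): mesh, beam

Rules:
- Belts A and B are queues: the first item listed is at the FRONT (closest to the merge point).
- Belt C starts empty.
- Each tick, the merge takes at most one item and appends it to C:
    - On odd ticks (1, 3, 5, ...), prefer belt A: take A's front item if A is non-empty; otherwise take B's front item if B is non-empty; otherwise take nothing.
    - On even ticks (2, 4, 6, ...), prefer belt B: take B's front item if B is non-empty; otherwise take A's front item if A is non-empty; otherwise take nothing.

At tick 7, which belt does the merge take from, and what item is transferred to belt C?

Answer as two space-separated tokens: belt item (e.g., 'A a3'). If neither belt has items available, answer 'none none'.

Answer: none none

Derivation:
Tick 1: prefer A, take mast from A; A=[bolt,tile,lens] B=[mesh,beam] C=[mast]
Tick 2: prefer B, take mesh from B; A=[bolt,tile,lens] B=[beam] C=[mast,mesh]
Tick 3: prefer A, take bolt from A; A=[tile,lens] B=[beam] C=[mast,mesh,bolt]
Tick 4: prefer B, take beam from B; A=[tile,lens] B=[-] C=[mast,mesh,bolt,beam]
Tick 5: prefer A, take tile from A; A=[lens] B=[-] C=[mast,mesh,bolt,beam,tile]
Tick 6: prefer B, take lens from A; A=[-] B=[-] C=[mast,mesh,bolt,beam,tile,lens]
Tick 7: prefer A, both empty, nothing taken; A=[-] B=[-] C=[mast,mesh,bolt,beam,tile,lens]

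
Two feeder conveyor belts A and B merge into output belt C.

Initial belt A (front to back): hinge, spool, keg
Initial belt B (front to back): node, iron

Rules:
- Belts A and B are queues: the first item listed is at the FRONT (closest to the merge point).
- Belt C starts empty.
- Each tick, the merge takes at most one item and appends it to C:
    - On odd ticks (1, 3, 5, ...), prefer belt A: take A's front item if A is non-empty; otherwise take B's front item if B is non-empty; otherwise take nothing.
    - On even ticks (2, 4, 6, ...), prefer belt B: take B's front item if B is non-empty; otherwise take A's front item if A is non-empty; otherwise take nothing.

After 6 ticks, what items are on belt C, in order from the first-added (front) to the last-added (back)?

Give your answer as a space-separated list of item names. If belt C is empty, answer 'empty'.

Answer: hinge node spool iron keg

Derivation:
Tick 1: prefer A, take hinge from A; A=[spool,keg] B=[node,iron] C=[hinge]
Tick 2: prefer B, take node from B; A=[spool,keg] B=[iron] C=[hinge,node]
Tick 3: prefer A, take spool from A; A=[keg] B=[iron] C=[hinge,node,spool]
Tick 4: prefer B, take iron from B; A=[keg] B=[-] C=[hinge,node,spool,iron]
Tick 5: prefer A, take keg from A; A=[-] B=[-] C=[hinge,node,spool,iron,keg]
Tick 6: prefer B, both empty, nothing taken; A=[-] B=[-] C=[hinge,node,spool,iron,keg]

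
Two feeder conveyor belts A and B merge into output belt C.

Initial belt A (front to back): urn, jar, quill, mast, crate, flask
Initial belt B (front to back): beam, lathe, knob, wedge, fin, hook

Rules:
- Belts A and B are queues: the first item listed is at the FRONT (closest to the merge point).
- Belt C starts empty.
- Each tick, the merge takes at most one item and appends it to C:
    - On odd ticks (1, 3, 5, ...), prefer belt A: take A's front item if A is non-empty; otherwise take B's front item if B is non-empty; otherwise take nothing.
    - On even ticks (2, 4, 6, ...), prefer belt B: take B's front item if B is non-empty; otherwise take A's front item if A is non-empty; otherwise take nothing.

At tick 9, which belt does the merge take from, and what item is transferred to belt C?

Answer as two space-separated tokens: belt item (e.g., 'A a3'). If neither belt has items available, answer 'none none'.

Answer: A crate

Derivation:
Tick 1: prefer A, take urn from A; A=[jar,quill,mast,crate,flask] B=[beam,lathe,knob,wedge,fin,hook] C=[urn]
Tick 2: prefer B, take beam from B; A=[jar,quill,mast,crate,flask] B=[lathe,knob,wedge,fin,hook] C=[urn,beam]
Tick 3: prefer A, take jar from A; A=[quill,mast,crate,flask] B=[lathe,knob,wedge,fin,hook] C=[urn,beam,jar]
Tick 4: prefer B, take lathe from B; A=[quill,mast,crate,flask] B=[knob,wedge,fin,hook] C=[urn,beam,jar,lathe]
Tick 5: prefer A, take quill from A; A=[mast,crate,flask] B=[knob,wedge,fin,hook] C=[urn,beam,jar,lathe,quill]
Tick 6: prefer B, take knob from B; A=[mast,crate,flask] B=[wedge,fin,hook] C=[urn,beam,jar,lathe,quill,knob]
Tick 7: prefer A, take mast from A; A=[crate,flask] B=[wedge,fin,hook] C=[urn,beam,jar,lathe,quill,knob,mast]
Tick 8: prefer B, take wedge from B; A=[crate,flask] B=[fin,hook] C=[urn,beam,jar,lathe,quill,knob,mast,wedge]
Tick 9: prefer A, take crate from A; A=[flask] B=[fin,hook] C=[urn,beam,jar,lathe,quill,knob,mast,wedge,crate]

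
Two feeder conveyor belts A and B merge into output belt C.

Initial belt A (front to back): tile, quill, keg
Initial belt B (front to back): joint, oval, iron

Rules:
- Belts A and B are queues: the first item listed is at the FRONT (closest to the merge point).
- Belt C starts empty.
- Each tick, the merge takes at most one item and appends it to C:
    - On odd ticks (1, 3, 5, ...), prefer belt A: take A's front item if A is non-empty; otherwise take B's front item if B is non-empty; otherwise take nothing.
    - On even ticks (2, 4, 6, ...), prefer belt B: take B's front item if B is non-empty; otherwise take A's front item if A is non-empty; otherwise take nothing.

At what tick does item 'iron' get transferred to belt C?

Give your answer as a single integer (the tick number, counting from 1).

Tick 1: prefer A, take tile from A; A=[quill,keg] B=[joint,oval,iron] C=[tile]
Tick 2: prefer B, take joint from B; A=[quill,keg] B=[oval,iron] C=[tile,joint]
Tick 3: prefer A, take quill from A; A=[keg] B=[oval,iron] C=[tile,joint,quill]
Tick 4: prefer B, take oval from B; A=[keg] B=[iron] C=[tile,joint,quill,oval]
Tick 5: prefer A, take keg from A; A=[-] B=[iron] C=[tile,joint,quill,oval,keg]
Tick 6: prefer B, take iron from B; A=[-] B=[-] C=[tile,joint,quill,oval,keg,iron]

Answer: 6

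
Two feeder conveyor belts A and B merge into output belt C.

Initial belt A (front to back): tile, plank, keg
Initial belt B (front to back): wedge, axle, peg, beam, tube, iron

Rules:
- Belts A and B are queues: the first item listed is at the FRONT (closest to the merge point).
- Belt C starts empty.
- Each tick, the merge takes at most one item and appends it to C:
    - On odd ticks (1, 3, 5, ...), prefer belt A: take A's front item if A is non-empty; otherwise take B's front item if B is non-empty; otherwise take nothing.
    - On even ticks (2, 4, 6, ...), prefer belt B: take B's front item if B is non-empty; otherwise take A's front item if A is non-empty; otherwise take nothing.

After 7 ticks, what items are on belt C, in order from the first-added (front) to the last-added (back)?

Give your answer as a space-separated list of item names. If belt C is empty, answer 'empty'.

Tick 1: prefer A, take tile from A; A=[plank,keg] B=[wedge,axle,peg,beam,tube,iron] C=[tile]
Tick 2: prefer B, take wedge from B; A=[plank,keg] B=[axle,peg,beam,tube,iron] C=[tile,wedge]
Tick 3: prefer A, take plank from A; A=[keg] B=[axle,peg,beam,tube,iron] C=[tile,wedge,plank]
Tick 4: prefer B, take axle from B; A=[keg] B=[peg,beam,tube,iron] C=[tile,wedge,plank,axle]
Tick 5: prefer A, take keg from A; A=[-] B=[peg,beam,tube,iron] C=[tile,wedge,plank,axle,keg]
Tick 6: prefer B, take peg from B; A=[-] B=[beam,tube,iron] C=[tile,wedge,plank,axle,keg,peg]
Tick 7: prefer A, take beam from B; A=[-] B=[tube,iron] C=[tile,wedge,plank,axle,keg,peg,beam]

Answer: tile wedge plank axle keg peg beam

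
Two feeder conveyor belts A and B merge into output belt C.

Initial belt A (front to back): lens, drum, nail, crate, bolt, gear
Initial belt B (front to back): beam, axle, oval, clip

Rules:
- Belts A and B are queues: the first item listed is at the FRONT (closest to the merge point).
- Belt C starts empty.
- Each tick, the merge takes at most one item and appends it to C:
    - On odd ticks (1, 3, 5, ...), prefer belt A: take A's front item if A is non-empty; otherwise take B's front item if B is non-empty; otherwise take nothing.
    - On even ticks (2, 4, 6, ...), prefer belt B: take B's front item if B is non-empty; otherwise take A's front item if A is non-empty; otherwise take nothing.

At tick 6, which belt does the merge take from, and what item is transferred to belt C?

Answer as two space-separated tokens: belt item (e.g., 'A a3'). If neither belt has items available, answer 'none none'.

Tick 1: prefer A, take lens from A; A=[drum,nail,crate,bolt,gear] B=[beam,axle,oval,clip] C=[lens]
Tick 2: prefer B, take beam from B; A=[drum,nail,crate,bolt,gear] B=[axle,oval,clip] C=[lens,beam]
Tick 3: prefer A, take drum from A; A=[nail,crate,bolt,gear] B=[axle,oval,clip] C=[lens,beam,drum]
Tick 4: prefer B, take axle from B; A=[nail,crate,bolt,gear] B=[oval,clip] C=[lens,beam,drum,axle]
Tick 5: prefer A, take nail from A; A=[crate,bolt,gear] B=[oval,clip] C=[lens,beam,drum,axle,nail]
Tick 6: prefer B, take oval from B; A=[crate,bolt,gear] B=[clip] C=[lens,beam,drum,axle,nail,oval]

Answer: B oval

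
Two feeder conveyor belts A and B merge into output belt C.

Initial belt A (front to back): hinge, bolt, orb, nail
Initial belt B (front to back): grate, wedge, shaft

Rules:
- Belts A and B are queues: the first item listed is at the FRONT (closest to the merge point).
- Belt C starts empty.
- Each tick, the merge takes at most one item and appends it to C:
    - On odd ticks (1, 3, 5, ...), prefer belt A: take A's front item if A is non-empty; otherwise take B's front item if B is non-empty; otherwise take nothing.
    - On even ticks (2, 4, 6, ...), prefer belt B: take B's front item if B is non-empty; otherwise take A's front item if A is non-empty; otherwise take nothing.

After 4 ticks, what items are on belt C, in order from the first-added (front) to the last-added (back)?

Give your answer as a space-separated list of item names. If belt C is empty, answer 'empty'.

Tick 1: prefer A, take hinge from A; A=[bolt,orb,nail] B=[grate,wedge,shaft] C=[hinge]
Tick 2: prefer B, take grate from B; A=[bolt,orb,nail] B=[wedge,shaft] C=[hinge,grate]
Tick 3: prefer A, take bolt from A; A=[orb,nail] B=[wedge,shaft] C=[hinge,grate,bolt]
Tick 4: prefer B, take wedge from B; A=[orb,nail] B=[shaft] C=[hinge,grate,bolt,wedge]

Answer: hinge grate bolt wedge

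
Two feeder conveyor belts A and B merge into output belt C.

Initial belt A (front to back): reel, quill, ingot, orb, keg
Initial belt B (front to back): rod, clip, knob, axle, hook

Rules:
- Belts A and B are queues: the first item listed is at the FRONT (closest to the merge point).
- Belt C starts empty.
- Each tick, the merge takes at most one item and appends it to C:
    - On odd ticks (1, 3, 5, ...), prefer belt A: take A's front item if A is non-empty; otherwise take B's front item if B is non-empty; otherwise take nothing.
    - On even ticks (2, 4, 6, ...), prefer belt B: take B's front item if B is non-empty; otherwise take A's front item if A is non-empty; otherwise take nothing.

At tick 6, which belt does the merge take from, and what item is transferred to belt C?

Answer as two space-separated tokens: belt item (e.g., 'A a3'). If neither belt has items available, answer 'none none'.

Tick 1: prefer A, take reel from A; A=[quill,ingot,orb,keg] B=[rod,clip,knob,axle,hook] C=[reel]
Tick 2: prefer B, take rod from B; A=[quill,ingot,orb,keg] B=[clip,knob,axle,hook] C=[reel,rod]
Tick 3: prefer A, take quill from A; A=[ingot,orb,keg] B=[clip,knob,axle,hook] C=[reel,rod,quill]
Tick 4: prefer B, take clip from B; A=[ingot,orb,keg] B=[knob,axle,hook] C=[reel,rod,quill,clip]
Tick 5: prefer A, take ingot from A; A=[orb,keg] B=[knob,axle,hook] C=[reel,rod,quill,clip,ingot]
Tick 6: prefer B, take knob from B; A=[orb,keg] B=[axle,hook] C=[reel,rod,quill,clip,ingot,knob]

Answer: B knob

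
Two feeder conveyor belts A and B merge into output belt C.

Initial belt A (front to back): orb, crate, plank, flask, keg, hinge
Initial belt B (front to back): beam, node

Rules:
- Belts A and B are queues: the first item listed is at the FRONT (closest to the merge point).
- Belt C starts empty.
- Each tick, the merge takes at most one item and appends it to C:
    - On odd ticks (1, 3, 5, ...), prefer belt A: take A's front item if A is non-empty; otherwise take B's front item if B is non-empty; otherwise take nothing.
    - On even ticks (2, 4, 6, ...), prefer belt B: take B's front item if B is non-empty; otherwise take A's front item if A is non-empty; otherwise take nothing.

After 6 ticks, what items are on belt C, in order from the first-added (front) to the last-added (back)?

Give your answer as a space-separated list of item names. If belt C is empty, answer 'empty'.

Answer: orb beam crate node plank flask

Derivation:
Tick 1: prefer A, take orb from A; A=[crate,plank,flask,keg,hinge] B=[beam,node] C=[orb]
Tick 2: prefer B, take beam from B; A=[crate,plank,flask,keg,hinge] B=[node] C=[orb,beam]
Tick 3: prefer A, take crate from A; A=[plank,flask,keg,hinge] B=[node] C=[orb,beam,crate]
Tick 4: prefer B, take node from B; A=[plank,flask,keg,hinge] B=[-] C=[orb,beam,crate,node]
Tick 5: prefer A, take plank from A; A=[flask,keg,hinge] B=[-] C=[orb,beam,crate,node,plank]
Tick 6: prefer B, take flask from A; A=[keg,hinge] B=[-] C=[orb,beam,crate,node,plank,flask]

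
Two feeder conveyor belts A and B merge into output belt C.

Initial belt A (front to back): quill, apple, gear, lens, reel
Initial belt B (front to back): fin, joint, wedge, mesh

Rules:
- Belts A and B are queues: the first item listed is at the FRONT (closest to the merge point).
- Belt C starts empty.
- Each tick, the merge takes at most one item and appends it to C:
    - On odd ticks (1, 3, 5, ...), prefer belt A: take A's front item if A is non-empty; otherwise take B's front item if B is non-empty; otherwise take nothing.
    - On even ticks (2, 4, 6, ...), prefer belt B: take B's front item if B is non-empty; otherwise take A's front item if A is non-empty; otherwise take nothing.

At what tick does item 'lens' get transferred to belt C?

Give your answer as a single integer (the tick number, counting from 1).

Answer: 7

Derivation:
Tick 1: prefer A, take quill from A; A=[apple,gear,lens,reel] B=[fin,joint,wedge,mesh] C=[quill]
Tick 2: prefer B, take fin from B; A=[apple,gear,lens,reel] B=[joint,wedge,mesh] C=[quill,fin]
Tick 3: prefer A, take apple from A; A=[gear,lens,reel] B=[joint,wedge,mesh] C=[quill,fin,apple]
Tick 4: prefer B, take joint from B; A=[gear,lens,reel] B=[wedge,mesh] C=[quill,fin,apple,joint]
Tick 5: prefer A, take gear from A; A=[lens,reel] B=[wedge,mesh] C=[quill,fin,apple,joint,gear]
Tick 6: prefer B, take wedge from B; A=[lens,reel] B=[mesh] C=[quill,fin,apple,joint,gear,wedge]
Tick 7: prefer A, take lens from A; A=[reel] B=[mesh] C=[quill,fin,apple,joint,gear,wedge,lens]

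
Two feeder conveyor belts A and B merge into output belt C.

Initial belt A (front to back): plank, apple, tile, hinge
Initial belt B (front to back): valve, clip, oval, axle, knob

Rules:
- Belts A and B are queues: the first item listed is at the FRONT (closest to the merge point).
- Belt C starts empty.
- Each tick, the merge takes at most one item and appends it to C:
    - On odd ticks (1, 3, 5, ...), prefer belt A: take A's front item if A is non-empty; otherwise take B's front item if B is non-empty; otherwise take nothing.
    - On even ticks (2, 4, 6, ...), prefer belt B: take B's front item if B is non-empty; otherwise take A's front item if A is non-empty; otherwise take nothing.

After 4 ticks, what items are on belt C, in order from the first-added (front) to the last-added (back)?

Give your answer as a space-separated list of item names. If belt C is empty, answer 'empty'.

Tick 1: prefer A, take plank from A; A=[apple,tile,hinge] B=[valve,clip,oval,axle,knob] C=[plank]
Tick 2: prefer B, take valve from B; A=[apple,tile,hinge] B=[clip,oval,axle,knob] C=[plank,valve]
Tick 3: prefer A, take apple from A; A=[tile,hinge] B=[clip,oval,axle,knob] C=[plank,valve,apple]
Tick 4: prefer B, take clip from B; A=[tile,hinge] B=[oval,axle,knob] C=[plank,valve,apple,clip]

Answer: plank valve apple clip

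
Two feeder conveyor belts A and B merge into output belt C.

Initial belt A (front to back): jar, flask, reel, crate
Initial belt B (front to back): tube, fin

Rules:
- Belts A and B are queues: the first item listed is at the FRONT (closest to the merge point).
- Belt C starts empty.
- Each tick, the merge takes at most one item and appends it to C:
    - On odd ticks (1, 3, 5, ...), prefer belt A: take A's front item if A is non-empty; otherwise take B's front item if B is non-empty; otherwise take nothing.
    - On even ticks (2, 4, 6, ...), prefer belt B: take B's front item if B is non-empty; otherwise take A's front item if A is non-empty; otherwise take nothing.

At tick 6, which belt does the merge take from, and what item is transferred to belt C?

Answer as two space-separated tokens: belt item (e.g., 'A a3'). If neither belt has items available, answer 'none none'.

Answer: A crate

Derivation:
Tick 1: prefer A, take jar from A; A=[flask,reel,crate] B=[tube,fin] C=[jar]
Tick 2: prefer B, take tube from B; A=[flask,reel,crate] B=[fin] C=[jar,tube]
Tick 3: prefer A, take flask from A; A=[reel,crate] B=[fin] C=[jar,tube,flask]
Tick 4: prefer B, take fin from B; A=[reel,crate] B=[-] C=[jar,tube,flask,fin]
Tick 5: prefer A, take reel from A; A=[crate] B=[-] C=[jar,tube,flask,fin,reel]
Tick 6: prefer B, take crate from A; A=[-] B=[-] C=[jar,tube,flask,fin,reel,crate]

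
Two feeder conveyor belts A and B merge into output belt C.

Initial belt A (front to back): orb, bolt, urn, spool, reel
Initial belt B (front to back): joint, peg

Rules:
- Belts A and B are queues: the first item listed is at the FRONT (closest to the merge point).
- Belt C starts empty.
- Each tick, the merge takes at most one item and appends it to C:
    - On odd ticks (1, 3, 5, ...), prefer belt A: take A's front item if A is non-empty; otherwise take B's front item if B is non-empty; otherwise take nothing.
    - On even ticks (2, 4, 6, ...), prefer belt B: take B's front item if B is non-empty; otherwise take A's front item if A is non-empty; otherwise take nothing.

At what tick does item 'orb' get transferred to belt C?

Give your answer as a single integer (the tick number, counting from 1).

Answer: 1

Derivation:
Tick 1: prefer A, take orb from A; A=[bolt,urn,spool,reel] B=[joint,peg] C=[orb]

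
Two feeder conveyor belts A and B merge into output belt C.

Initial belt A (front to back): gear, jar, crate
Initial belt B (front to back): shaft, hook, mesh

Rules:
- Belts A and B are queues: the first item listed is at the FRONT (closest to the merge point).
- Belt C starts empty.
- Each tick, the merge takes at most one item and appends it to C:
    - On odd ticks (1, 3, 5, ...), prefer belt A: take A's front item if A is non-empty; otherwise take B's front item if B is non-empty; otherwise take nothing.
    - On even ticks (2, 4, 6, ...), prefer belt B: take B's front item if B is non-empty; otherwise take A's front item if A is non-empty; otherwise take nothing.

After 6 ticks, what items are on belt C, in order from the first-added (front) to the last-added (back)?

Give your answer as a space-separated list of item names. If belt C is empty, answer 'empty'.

Tick 1: prefer A, take gear from A; A=[jar,crate] B=[shaft,hook,mesh] C=[gear]
Tick 2: prefer B, take shaft from B; A=[jar,crate] B=[hook,mesh] C=[gear,shaft]
Tick 3: prefer A, take jar from A; A=[crate] B=[hook,mesh] C=[gear,shaft,jar]
Tick 4: prefer B, take hook from B; A=[crate] B=[mesh] C=[gear,shaft,jar,hook]
Tick 5: prefer A, take crate from A; A=[-] B=[mesh] C=[gear,shaft,jar,hook,crate]
Tick 6: prefer B, take mesh from B; A=[-] B=[-] C=[gear,shaft,jar,hook,crate,mesh]

Answer: gear shaft jar hook crate mesh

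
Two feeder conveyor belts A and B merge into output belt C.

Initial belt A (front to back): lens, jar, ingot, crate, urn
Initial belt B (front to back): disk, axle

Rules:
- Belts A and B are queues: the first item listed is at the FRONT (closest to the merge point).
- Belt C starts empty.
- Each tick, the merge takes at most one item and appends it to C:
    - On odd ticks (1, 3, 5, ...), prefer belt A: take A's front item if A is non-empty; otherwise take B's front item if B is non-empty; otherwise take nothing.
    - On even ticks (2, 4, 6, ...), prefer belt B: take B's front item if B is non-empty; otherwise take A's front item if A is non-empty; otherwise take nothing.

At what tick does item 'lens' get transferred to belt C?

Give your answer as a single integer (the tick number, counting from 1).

Tick 1: prefer A, take lens from A; A=[jar,ingot,crate,urn] B=[disk,axle] C=[lens]

Answer: 1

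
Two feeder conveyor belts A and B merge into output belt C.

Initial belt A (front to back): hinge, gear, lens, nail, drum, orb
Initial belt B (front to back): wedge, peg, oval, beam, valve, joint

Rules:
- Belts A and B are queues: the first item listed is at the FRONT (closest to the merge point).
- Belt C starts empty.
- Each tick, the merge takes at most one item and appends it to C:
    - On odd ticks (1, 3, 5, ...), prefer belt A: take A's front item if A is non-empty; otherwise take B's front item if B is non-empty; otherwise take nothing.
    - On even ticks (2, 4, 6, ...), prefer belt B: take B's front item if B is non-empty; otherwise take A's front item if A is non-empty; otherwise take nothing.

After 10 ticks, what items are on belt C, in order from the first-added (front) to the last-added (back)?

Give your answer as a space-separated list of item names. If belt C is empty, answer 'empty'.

Answer: hinge wedge gear peg lens oval nail beam drum valve

Derivation:
Tick 1: prefer A, take hinge from A; A=[gear,lens,nail,drum,orb] B=[wedge,peg,oval,beam,valve,joint] C=[hinge]
Tick 2: prefer B, take wedge from B; A=[gear,lens,nail,drum,orb] B=[peg,oval,beam,valve,joint] C=[hinge,wedge]
Tick 3: prefer A, take gear from A; A=[lens,nail,drum,orb] B=[peg,oval,beam,valve,joint] C=[hinge,wedge,gear]
Tick 4: prefer B, take peg from B; A=[lens,nail,drum,orb] B=[oval,beam,valve,joint] C=[hinge,wedge,gear,peg]
Tick 5: prefer A, take lens from A; A=[nail,drum,orb] B=[oval,beam,valve,joint] C=[hinge,wedge,gear,peg,lens]
Tick 6: prefer B, take oval from B; A=[nail,drum,orb] B=[beam,valve,joint] C=[hinge,wedge,gear,peg,lens,oval]
Tick 7: prefer A, take nail from A; A=[drum,orb] B=[beam,valve,joint] C=[hinge,wedge,gear,peg,lens,oval,nail]
Tick 8: prefer B, take beam from B; A=[drum,orb] B=[valve,joint] C=[hinge,wedge,gear,peg,lens,oval,nail,beam]
Tick 9: prefer A, take drum from A; A=[orb] B=[valve,joint] C=[hinge,wedge,gear,peg,lens,oval,nail,beam,drum]
Tick 10: prefer B, take valve from B; A=[orb] B=[joint] C=[hinge,wedge,gear,peg,lens,oval,nail,beam,drum,valve]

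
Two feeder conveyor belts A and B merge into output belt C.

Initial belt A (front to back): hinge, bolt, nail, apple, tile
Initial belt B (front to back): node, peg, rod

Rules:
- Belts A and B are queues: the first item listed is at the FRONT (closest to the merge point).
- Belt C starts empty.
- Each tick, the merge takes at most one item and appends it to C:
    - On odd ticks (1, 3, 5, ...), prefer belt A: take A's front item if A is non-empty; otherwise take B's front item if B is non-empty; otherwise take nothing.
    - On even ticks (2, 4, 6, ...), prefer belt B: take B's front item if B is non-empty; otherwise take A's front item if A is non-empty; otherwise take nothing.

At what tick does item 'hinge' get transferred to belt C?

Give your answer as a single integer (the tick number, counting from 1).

Tick 1: prefer A, take hinge from A; A=[bolt,nail,apple,tile] B=[node,peg,rod] C=[hinge]

Answer: 1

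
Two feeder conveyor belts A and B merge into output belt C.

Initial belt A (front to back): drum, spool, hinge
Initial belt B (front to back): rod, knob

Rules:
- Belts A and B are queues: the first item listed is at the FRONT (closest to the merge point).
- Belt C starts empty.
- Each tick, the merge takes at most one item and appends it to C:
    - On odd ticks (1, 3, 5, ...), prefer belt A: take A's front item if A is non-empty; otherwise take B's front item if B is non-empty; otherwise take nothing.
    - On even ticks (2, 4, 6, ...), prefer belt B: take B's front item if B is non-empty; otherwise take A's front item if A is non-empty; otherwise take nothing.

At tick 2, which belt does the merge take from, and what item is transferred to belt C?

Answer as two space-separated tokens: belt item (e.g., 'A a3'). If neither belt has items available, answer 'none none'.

Tick 1: prefer A, take drum from A; A=[spool,hinge] B=[rod,knob] C=[drum]
Tick 2: prefer B, take rod from B; A=[spool,hinge] B=[knob] C=[drum,rod]

Answer: B rod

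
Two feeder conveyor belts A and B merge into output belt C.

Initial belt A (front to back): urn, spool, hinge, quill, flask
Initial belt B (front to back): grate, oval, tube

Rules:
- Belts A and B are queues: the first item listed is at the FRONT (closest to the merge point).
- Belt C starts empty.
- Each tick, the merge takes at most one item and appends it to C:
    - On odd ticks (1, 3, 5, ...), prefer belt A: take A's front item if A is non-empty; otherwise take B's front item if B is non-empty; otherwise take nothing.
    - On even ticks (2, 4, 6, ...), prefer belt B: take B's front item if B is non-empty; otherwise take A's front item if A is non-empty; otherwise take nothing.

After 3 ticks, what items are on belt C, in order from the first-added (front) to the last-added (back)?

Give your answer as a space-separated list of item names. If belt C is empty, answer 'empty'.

Tick 1: prefer A, take urn from A; A=[spool,hinge,quill,flask] B=[grate,oval,tube] C=[urn]
Tick 2: prefer B, take grate from B; A=[spool,hinge,quill,flask] B=[oval,tube] C=[urn,grate]
Tick 3: prefer A, take spool from A; A=[hinge,quill,flask] B=[oval,tube] C=[urn,grate,spool]

Answer: urn grate spool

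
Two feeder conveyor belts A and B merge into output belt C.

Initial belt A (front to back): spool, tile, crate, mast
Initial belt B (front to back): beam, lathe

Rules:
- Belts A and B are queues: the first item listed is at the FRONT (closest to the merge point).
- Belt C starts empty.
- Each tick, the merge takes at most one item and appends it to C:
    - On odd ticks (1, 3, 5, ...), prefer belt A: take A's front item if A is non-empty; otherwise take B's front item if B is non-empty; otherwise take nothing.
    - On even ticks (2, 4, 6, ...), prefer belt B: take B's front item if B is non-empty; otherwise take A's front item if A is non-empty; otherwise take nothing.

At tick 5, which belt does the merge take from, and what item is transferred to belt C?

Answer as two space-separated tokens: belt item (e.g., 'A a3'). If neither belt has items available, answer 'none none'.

Answer: A crate

Derivation:
Tick 1: prefer A, take spool from A; A=[tile,crate,mast] B=[beam,lathe] C=[spool]
Tick 2: prefer B, take beam from B; A=[tile,crate,mast] B=[lathe] C=[spool,beam]
Tick 3: prefer A, take tile from A; A=[crate,mast] B=[lathe] C=[spool,beam,tile]
Tick 4: prefer B, take lathe from B; A=[crate,mast] B=[-] C=[spool,beam,tile,lathe]
Tick 5: prefer A, take crate from A; A=[mast] B=[-] C=[spool,beam,tile,lathe,crate]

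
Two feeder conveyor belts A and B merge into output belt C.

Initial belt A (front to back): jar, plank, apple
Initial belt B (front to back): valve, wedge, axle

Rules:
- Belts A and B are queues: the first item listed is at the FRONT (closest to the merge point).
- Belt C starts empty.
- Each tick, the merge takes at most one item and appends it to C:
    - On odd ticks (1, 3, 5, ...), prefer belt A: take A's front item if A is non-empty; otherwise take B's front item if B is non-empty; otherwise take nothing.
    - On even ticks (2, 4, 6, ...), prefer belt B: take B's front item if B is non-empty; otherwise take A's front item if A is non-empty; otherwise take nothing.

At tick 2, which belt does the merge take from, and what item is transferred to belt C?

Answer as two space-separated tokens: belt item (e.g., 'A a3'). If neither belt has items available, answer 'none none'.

Answer: B valve

Derivation:
Tick 1: prefer A, take jar from A; A=[plank,apple] B=[valve,wedge,axle] C=[jar]
Tick 2: prefer B, take valve from B; A=[plank,apple] B=[wedge,axle] C=[jar,valve]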